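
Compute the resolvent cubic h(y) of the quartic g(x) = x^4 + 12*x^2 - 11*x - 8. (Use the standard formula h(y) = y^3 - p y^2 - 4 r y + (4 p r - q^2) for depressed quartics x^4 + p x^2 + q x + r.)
h(y) = y^3 - 12*y^2 + 32*y - 505

Identify coefficients: p = 12, q = -11, r = -8.
Plug into h(y) = y^3 - p y^2 - 4 r y + (4 p r - q^2):
  h(y) = y^3 - (12) y^2 - 4*(-8) y + (4*(12)*(-8) - (-11)^2)
       = y^3 + (-12) y^2 + (32) y + (-505).
Simplifying: h(y) = y^3 - 12*y^2 + 32*y - 505.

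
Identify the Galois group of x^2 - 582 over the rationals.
Gal(K/Q) = Z/2Z (cyclic of order 2)

x^2 - 582 is irreducible over Q since 582 is not a rational square. The splitting field Q(sqrt(582)) has degree 2 over Q, and its unique nontrivial automorphism is sqrt(582) ↦ -sqrt(582). Hence Gal(Q(sqrt(582))/Q) = Z/2Z.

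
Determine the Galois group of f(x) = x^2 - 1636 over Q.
Gal(K/Q) = Z/2Z (cyclic of order 2)

x^2 - 1636 is irreducible over Q since 1636 is not a rational square. The splitting field Q(sqrt(1636)) has degree 2 over Q, and its unique nontrivial automorphism is sqrt(1636) ↦ -sqrt(1636). Hence Gal(Q(sqrt(1636))/Q) = Z/2Z.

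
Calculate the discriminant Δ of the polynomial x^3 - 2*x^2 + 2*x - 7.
Δ = -1059

For x^3 + a x^2 + b x + c the discriminant is Δ = 18 a b c - 4 a^3 c + a^2 b^2 - 4 b^3 - 27 c^2.
Plug a = -2, b = 2, c = -7:
  18*(-2)*(2)*(-7) - 4*(-2)^3*(-7) + (-2)^2*(2)^2 - 4*(2)^3 - 27*(-7)^2
  = 504 + (-224) + 16 + (-32) + (-1323)
  = -1059.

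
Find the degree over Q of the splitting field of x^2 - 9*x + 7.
[K:Q] = 2

The discriminant of x^2 + (-9)*x + (7) is b^2 - 4c = 81 - (28) = 53. Since 53 is not a perfect square in Q, the polynomial is irreducible over Q. Its two roots generate a degree-2 extension, so [K:Q] = 2.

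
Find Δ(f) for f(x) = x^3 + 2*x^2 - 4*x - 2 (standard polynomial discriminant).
Δ = 564

For x^3 + a x^2 + b x + c the discriminant is Δ = 18 a b c - 4 a^3 c + a^2 b^2 - 4 b^3 - 27 c^2.
Plug a = 2, b = -4, c = -2:
  18*(2)*(-4)*(-2) - 4*(2)^3*(-2) + (2)^2*(-4)^2 - 4*(-4)^3 - 27*(-2)^2
  = 288 + (64) + 64 + (256) + (-108)
  = 564.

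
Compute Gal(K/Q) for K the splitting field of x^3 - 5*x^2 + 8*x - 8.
Gal(K/Q) = S_3 (symmetric group of order 6)

Compute the discriminant of x^3 + (-5)*x^2 + (8)*x + (-8): Δ = -416. Since Δ is not a rational square, the Galois group is not contained in A_3; it must be the full S_3 (irreducibility of the cubic rules out anything smaller).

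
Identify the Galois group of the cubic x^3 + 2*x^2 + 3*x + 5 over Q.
Gal(K/Q) = S_3 (symmetric group of order 6)

Compute the discriminant of x^3 + (2)*x^2 + (3)*x + (5): Δ = -367. Since Δ is not a rational square, the Galois group is not contained in A_3; it must be the full S_3 (irreducibility of the cubic rules out anything smaller).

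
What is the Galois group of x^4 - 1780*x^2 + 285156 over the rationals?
Gal(K/Q) = Z/2Z (cyclic of order 2)

f factors as (x^2 - 1602)(x^2 - 178), so the splitting field is K = Q(sqrt(1602), sqrt(178)). The squarefree part of 1602 is 178 and the squarefree part of 178 is also 178, so sqrt(1602) and sqrt(178) are both rational multiples of sqrt(178). Hence Q(sqrt(1602)) = Q(sqrt(178)) = Q(sqrt(178)), and the splitting field collapses to a single degree-2 extension with Galois group Z/2Z.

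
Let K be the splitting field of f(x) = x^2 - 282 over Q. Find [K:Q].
[K:Q] = 2

The polynomial x^2 - 282 is irreducible over Q since 282 is not a perfect square. Its splitting field is Q(sqrt(282)), which has degree 2 over Q.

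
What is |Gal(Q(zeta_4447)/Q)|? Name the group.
|Gal(Q(zeta_4447)/Q)| = phi(4447) = 4446; group ≅ (Z/4447Z)^* ≅ Z/4446Z

The n-th cyclotomic polynomial Φ_4447(x) is the minimal polynomial of zeta_4447 over Q and has degree phi(4447) = 4446. So Q(zeta_4447) is a degree-4446 Galois extension with Galois group (Z/4447Z)^*. (Z/4447Z)^* is cyclic since 4447 is an odd prime power (or 4). Hence Gal(Q(zeta_4447)/Q) ≅ Z/4446Z.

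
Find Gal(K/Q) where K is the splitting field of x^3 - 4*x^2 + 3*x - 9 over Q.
Gal(K/Q) = S_3 (symmetric group of order 6)

Compute the discriminant of x^3 + (-4)*x^2 + (3)*x + (-9): Δ = -2511. Since Δ is not a rational square, the Galois group is not contained in A_3; it must be the full S_3 (irreducibility of the cubic rules out anything smaller).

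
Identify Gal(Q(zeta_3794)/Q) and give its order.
|Gal(Q(zeta_3794)/Q)| = phi(3794) = 1620; group ≅ (Z/3794Z)^* ≅ Z/6Z × Z/270Z

The n-th cyclotomic polynomial Φ_3794(x) is the minimal polynomial of zeta_3794 over Q and has degree phi(3794) = 1620. So Q(zeta_3794) is a degree-1620 Galois extension with Galois group (Z/3794Z)^*. By CRT, (Z/3794Z)^* ≅ (Z/2Z)^* × (Z/7Z)^* × (Z/271Z)^*. Each prime-power unit group is (Z/2Z)^* ≅ trivial group (order 1); (Z/7Z)^* ≅ Z/6Z; (Z/271Z)^* ≅ Z/270Z. Hence Gal(Q(zeta_3794)/Q) ≅ Z/6Z × Z/270Z.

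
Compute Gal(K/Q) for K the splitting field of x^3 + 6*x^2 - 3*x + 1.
Gal(K/Q) = S_3 (symmetric group of order 6)

Compute the discriminant of x^3 + (6)*x^2 + (-3)*x + (1): Δ = -783. Since Δ is not a rational square, the Galois group is not contained in A_3; it must be the full S_3 (irreducibility of the cubic rules out anything smaller).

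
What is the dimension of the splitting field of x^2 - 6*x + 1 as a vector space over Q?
[K:Q] = 2

The discriminant of x^2 + (-6)*x + (1) is b^2 - 4c = 36 - (4) = 32. Since 32 is not a perfect square in Q, the polynomial is irreducible over Q. Its two roots generate a degree-2 extension, so [K:Q] = 2.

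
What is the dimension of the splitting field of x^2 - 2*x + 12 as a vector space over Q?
[K:Q] = 2

The discriminant of x^2 + (-2)*x + (12) is b^2 - 4c = 4 - (48) = -44. Since -44 is not a perfect square in Q, the polynomial is irreducible over Q. Its two roots generate a degree-2 extension, so [K:Q] = 2.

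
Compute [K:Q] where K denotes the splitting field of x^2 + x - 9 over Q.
[K:Q] = 2

The discriminant of x^2 + (1)*x + (-9) is b^2 - 4c = 1 - (-36) = 37. Since 37 is not a perfect square in Q, the polynomial is irreducible over Q. Its two roots generate a degree-2 extension, so [K:Q] = 2.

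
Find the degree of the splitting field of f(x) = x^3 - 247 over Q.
[K:Q] = 6

x^3 - 247 has one real root r = 247^(1/3) and two complex roots r*zeta_3, r*zeta_3^2 where zeta_3 = e^(2*pi*i/3). The splitting field is Q(r, zeta_3). [Q(r):Q] = 3 and [Q(zeta_3):Q] = 2 with gcd = 1, so [Q(r, zeta_3):Q] = 3 * 2 = 6.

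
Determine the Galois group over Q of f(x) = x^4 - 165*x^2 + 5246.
Gal(K/Q) = V_4 (Klein four-group, Z/2Z × Z/2Z)

f factors as (x^2 - 122)(x^2 - 43), so the splitting field is K = Q(sqrt(122), sqrt(43)). The elements 122, 43, 5246 are all non-squares in Q, so sqrt(122) and sqrt(43) generate independent quadratic extensions. Thus [K:Q] = 4 and Gal(K/Q) is generated by the two order-2 automorphisms sqrt(122) ↦ -sqrt(122) and sqrt(43) ↦ -sqrt(43), giving V_4.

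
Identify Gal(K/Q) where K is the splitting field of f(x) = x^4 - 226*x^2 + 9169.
Gal(K/Q) = V_4 (Klein four-group, Z/2Z × Z/2Z)

f factors as (x^2 - 173)(x^2 - 53), so the splitting field is K = Q(sqrt(173), sqrt(53)). The elements 173, 53, 9169 are all non-squares in Q, so sqrt(173) and sqrt(53) generate independent quadratic extensions. Thus [K:Q] = 4 and Gal(K/Q) is generated by the two order-2 automorphisms sqrt(173) ↦ -sqrt(173) and sqrt(53) ↦ -sqrt(53), giving V_4.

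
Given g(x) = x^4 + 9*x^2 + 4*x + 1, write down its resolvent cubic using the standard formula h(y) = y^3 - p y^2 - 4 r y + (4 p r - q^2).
h(y) = y^3 - 9*y^2 - 4*y + 20

Identify coefficients: p = 9, q = 4, r = 1.
Plug into h(y) = y^3 - p y^2 - 4 r y + (4 p r - q^2):
  h(y) = y^3 - (9) y^2 - 4*(1) y + (4*(9)*(1) - (4)^2)
       = y^3 + (-9) y^2 + (-4) y + (20).
Simplifying: h(y) = y^3 - 9*y^2 - 4*y + 20.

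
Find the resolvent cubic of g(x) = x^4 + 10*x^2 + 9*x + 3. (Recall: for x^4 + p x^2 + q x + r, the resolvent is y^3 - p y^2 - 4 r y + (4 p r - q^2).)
h(y) = y^3 - 10*y^2 - 12*y + 39

Identify coefficients: p = 10, q = 9, r = 3.
Plug into h(y) = y^3 - p y^2 - 4 r y + (4 p r - q^2):
  h(y) = y^3 - (10) y^2 - 4*(3) y + (4*(10)*(3) - (9)^2)
       = y^3 + (-10) y^2 + (-12) y + (39).
Simplifying: h(y) = y^3 - 10*y^2 - 12*y + 39.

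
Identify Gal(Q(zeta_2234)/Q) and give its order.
|Gal(Q(zeta_2234)/Q)| = phi(2234) = 1116; group ≅ (Z/2234Z)^* ≅ Z/1116Z

The n-th cyclotomic polynomial Φ_2234(x) is the minimal polynomial of zeta_2234 over Q and has degree phi(2234) = 1116. So Q(zeta_2234) is a degree-1116 Galois extension with Galois group (Z/2234Z)^*. By CRT, (Z/2234Z)^* ≅ (Z/2Z)^* × (Z/1117Z)^*. Each prime-power unit group is (Z/2Z)^* ≅ trivial group (order 1); (Z/1117Z)^* ≅ Z/1116Z. Hence Gal(Q(zeta_2234)/Q) ≅ Z/1116Z.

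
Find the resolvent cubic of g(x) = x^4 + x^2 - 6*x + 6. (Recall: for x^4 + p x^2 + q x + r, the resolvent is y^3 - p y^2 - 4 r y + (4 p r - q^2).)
h(y) = y^3 - y^2 - 24*y - 12

Identify coefficients: p = 1, q = -6, r = 6.
Plug into h(y) = y^3 - p y^2 - 4 r y + (4 p r - q^2):
  h(y) = y^3 - (1) y^2 - 4*(6) y + (4*(1)*(6) - (-6)^2)
       = y^3 + (-1) y^2 + (-24) y + (-12).
Simplifying: h(y) = y^3 - y^2 - 24*y - 12.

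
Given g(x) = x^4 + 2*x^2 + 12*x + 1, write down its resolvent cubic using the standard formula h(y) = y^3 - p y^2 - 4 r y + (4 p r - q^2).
h(y) = y^3 - 2*y^2 - 4*y - 136

Identify coefficients: p = 2, q = 12, r = 1.
Plug into h(y) = y^3 - p y^2 - 4 r y + (4 p r - q^2):
  h(y) = y^3 - (2) y^2 - 4*(1) y + (4*(2)*(1) - (12)^2)
       = y^3 + (-2) y^2 + (-4) y + (-136).
Simplifying: h(y) = y^3 - 2*y^2 - 4*y - 136.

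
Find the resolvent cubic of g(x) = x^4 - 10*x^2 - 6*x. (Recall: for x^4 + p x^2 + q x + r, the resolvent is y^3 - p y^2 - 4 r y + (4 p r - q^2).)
h(y) = y^3 + 10*y^2 - 36

Identify coefficients: p = -10, q = -6, r = 0.
Plug into h(y) = y^3 - p y^2 - 4 r y + (4 p r - q^2):
  h(y) = y^3 - (-10) y^2 - 4*(0) y + (4*(-10)*(0) - (-6)^2)
       = y^3 + (10) y^2 + (0) y + (-36).
Simplifying: h(y) = y^3 + 10*y^2 - 36.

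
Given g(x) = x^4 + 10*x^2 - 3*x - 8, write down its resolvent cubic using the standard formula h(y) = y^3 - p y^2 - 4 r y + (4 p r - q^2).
h(y) = y^3 - 10*y^2 + 32*y - 329

Identify coefficients: p = 10, q = -3, r = -8.
Plug into h(y) = y^3 - p y^2 - 4 r y + (4 p r - q^2):
  h(y) = y^3 - (10) y^2 - 4*(-8) y + (4*(10)*(-8) - (-3)^2)
       = y^3 + (-10) y^2 + (32) y + (-329).
Simplifying: h(y) = y^3 - 10*y^2 + 32*y - 329.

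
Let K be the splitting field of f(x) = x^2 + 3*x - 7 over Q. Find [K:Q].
[K:Q] = 2

The discriminant of x^2 + (3)*x + (-7) is b^2 - 4c = 9 - (-28) = 37. Since 37 is not a perfect square in Q, the polynomial is irreducible over Q. Its two roots generate a degree-2 extension, so [K:Q] = 2.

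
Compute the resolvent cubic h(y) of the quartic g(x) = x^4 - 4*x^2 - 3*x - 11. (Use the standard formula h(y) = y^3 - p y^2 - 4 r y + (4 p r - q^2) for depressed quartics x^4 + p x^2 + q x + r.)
h(y) = y^3 + 4*y^2 + 44*y + 167

Identify coefficients: p = -4, q = -3, r = -11.
Plug into h(y) = y^3 - p y^2 - 4 r y + (4 p r - q^2):
  h(y) = y^3 - (-4) y^2 - 4*(-11) y + (4*(-4)*(-11) - (-3)^2)
       = y^3 + (4) y^2 + (44) y + (167).
Simplifying: h(y) = y^3 + 4*y^2 + 44*y + 167.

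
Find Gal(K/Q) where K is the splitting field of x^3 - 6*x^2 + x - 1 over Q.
Gal(K/Q) = S_3 (symmetric group of order 6)

Compute the discriminant of x^3 + (-6)*x^2 + (1)*x + (-1): Δ = -751. Since Δ is not a rational square, the Galois group is not contained in A_3; it must be the full S_3 (irreducibility of the cubic rules out anything smaller).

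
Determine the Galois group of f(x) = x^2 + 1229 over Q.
Gal(K/Q) = Z/2Z (cyclic of order 2)

x^2 + 1229 is irreducible over Q since -1229 is not a rational square. The splitting field Q(sqrt(-1229)) has degree 2 over Q, and its unique nontrivial automorphism is sqrt(-1229) ↦ -sqrt(-1229). Hence Gal(Q(sqrt(-1229))/Q) = Z/2Z.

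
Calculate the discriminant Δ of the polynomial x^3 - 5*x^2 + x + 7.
Δ = 1568

For x^3 + a x^2 + b x + c the discriminant is Δ = 18 a b c - 4 a^3 c + a^2 b^2 - 4 b^3 - 27 c^2.
Plug a = -5, b = 1, c = 7:
  18*(-5)*(1)*(7) - 4*(-5)^3*(7) + (-5)^2*(1)^2 - 4*(1)^3 - 27*(7)^2
  = -630 + (3500) + 25 + (-4) + (-1323)
  = 1568.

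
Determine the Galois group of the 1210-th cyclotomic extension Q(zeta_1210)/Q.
|Gal(Q(zeta_1210)/Q)| = phi(1210) = 440; group ≅ (Z/1210Z)^* ≅ Z/4Z × Z/110Z

The n-th cyclotomic polynomial Φ_1210(x) is the minimal polynomial of zeta_1210 over Q and has degree phi(1210) = 440. So Q(zeta_1210) is a degree-440 Galois extension with Galois group (Z/1210Z)^*. By CRT, (Z/1210Z)^* ≅ (Z/2Z)^* × (Z/5Z)^* × (Z/121Z)^*. Each prime-power unit group is (Z/2Z)^* ≅ trivial group (order 1); (Z/5Z)^* ≅ Z/4Z; (Z/121Z)^* ≅ Z/110Z. Hence Gal(Q(zeta_1210)/Q) ≅ Z/4Z × Z/110Z.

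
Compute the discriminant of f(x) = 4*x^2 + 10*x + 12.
Δ = -92

For a quadratic a x^2 + b x + c the discriminant is Δ = b^2 - 4ac = (10)^2 - 4*(4)*(12) = 100 - (192) = -92.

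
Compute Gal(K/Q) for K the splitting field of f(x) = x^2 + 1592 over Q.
Gal(K/Q) = Z/2Z (cyclic of order 2)

x^2 + 1592 is irreducible over Q since -1592 is not a rational square. The splitting field Q(sqrt(-1592)) has degree 2 over Q, and its unique nontrivial automorphism is sqrt(-1592) ↦ -sqrt(-1592). Hence Gal(Q(sqrt(-1592))/Q) = Z/2Z.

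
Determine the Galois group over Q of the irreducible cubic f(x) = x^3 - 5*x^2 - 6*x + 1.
Gal(K/Q) = S_3 (symmetric group of order 6)

Compute the discriminant of x^3 + (-5)*x^2 + (-6)*x + (1): Δ = 2777. Since Δ is not a rational square, the Galois group is not contained in A_3; it must be the full S_3 (irreducibility of the cubic rules out anything smaller).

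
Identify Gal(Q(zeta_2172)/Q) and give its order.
|Gal(Q(zeta_2172)/Q)| = phi(2172) = 720; group ≅ (Z/2172Z)^* ≅ Z/2Z × Z/2Z × Z/180Z

The n-th cyclotomic polynomial Φ_2172(x) is the minimal polynomial of zeta_2172 over Q and has degree phi(2172) = 720. So Q(zeta_2172) is a degree-720 Galois extension with Galois group (Z/2172Z)^*. By CRT, (Z/2172Z)^* ≅ (Z/4Z)^* × (Z/3Z)^* × (Z/181Z)^*. Each prime-power unit group is (Z/4Z)^* ≅ Z/2Z; (Z/3Z)^* ≅ Z/2Z; (Z/181Z)^* ≅ Z/180Z. Hence Gal(Q(zeta_2172)/Q) ≅ Z/2Z × Z/2Z × Z/180Z.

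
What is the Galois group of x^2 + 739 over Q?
Gal(K/Q) = Z/2Z (cyclic of order 2)

x^2 + 739 is irreducible over Q since -739 is not a rational square. The splitting field Q(sqrt(-739)) has degree 2 over Q, and its unique nontrivial automorphism is sqrt(-739) ↦ -sqrt(-739). Hence Gal(Q(sqrt(-739))/Q) = Z/2Z.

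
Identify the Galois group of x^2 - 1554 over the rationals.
Gal(K/Q) = Z/2Z (cyclic of order 2)

x^2 - 1554 is irreducible over Q since 1554 is not a rational square. The splitting field Q(sqrt(1554)) has degree 2 over Q, and its unique nontrivial automorphism is sqrt(1554) ↦ -sqrt(1554). Hence Gal(Q(sqrt(1554))/Q) = Z/2Z.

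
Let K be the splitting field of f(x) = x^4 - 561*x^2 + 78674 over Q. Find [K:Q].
[K:Q] = 4

f factors as (x^2 - 283)(x^2 - 278); the splitting field is K = Q(sqrt(283), sqrt(278)). Since 283, 278, and 78674 are all non-squares in Q, the three subfields Q(sqrt(283)), Q(sqrt(278)), Q(sqrt(78674)) are distinct degree-2 extensions, so [K:Q] = 4 (Klein four Galois group).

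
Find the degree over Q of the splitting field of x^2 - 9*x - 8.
[K:Q] = 2

The discriminant of x^2 + (-9)*x + (-8) is b^2 - 4c = 81 - (-32) = 113. Since 113 is not a perfect square in Q, the polynomial is irreducible over Q. Its two roots generate a degree-2 extension, so [K:Q] = 2.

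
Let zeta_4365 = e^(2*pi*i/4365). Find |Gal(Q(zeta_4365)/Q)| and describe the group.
|Gal(Q(zeta_4365)/Q)| = phi(4365) = 2304; group ≅ (Z/4365Z)^* ≅ Z/4Z × Z/6Z × Z/96Z

The n-th cyclotomic polynomial Φ_4365(x) is the minimal polynomial of zeta_4365 over Q and has degree phi(4365) = 2304. So Q(zeta_4365) is a degree-2304 Galois extension with Galois group (Z/4365Z)^*. By CRT, (Z/4365Z)^* ≅ (Z/9Z)^* × (Z/5Z)^* × (Z/97Z)^*. Each prime-power unit group is (Z/9Z)^* ≅ Z/6Z; (Z/5Z)^* ≅ Z/4Z; (Z/97Z)^* ≅ Z/96Z. Hence Gal(Q(zeta_4365)/Q) ≅ Z/4Z × Z/6Z × Z/96Z.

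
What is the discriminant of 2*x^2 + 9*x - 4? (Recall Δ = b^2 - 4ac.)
Δ = 113

For a quadratic a x^2 + b x + c the discriminant is Δ = b^2 - 4ac = (9)^2 - 4*(2)*(-4) = 81 - (-32) = 113.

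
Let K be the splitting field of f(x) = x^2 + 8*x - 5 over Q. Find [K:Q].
[K:Q] = 2

The discriminant of x^2 + (8)*x + (-5) is b^2 - 4c = 64 - (-20) = 84. Since 84 is not a perfect square in Q, the polynomial is irreducible over Q. Its two roots generate a degree-2 extension, so [K:Q] = 2.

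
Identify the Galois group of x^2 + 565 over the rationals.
Gal(K/Q) = Z/2Z (cyclic of order 2)

x^2 + 565 is irreducible over Q since -565 is not a rational square. The splitting field Q(sqrt(-565)) has degree 2 over Q, and its unique nontrivial automorphism is sqrt(-565) ↦ -sqrt(-565). Hence Gal(Q(sqrt(-565))/Q) = Z/2Z.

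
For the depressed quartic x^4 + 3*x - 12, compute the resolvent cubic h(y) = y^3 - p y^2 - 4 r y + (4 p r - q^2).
h(y) = y^3 + 48*y - 9

Identify coefficients: p = 0, q = 3, r = -12.
Plug into h(y) = y^3 - p y^2 - 4 r y + (4 p r - q^2):
  h(y) = y^3 - (0) y^2 - 4*(-12) y + (4*(0)*(-12) - (3)^2)
       = y^3 + (0) y^2 + (48) y + (-9).
Simplifying: h(y) = y^3 + 48*y - 9.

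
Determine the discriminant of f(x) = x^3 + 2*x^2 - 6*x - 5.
Δ = 1573

For x^3 + a x^2 + b x + c the discriminant is Δ = 18 a b c - 4 a^3 c + a^2 b^2 - 4 b^3 - 27 c^2.
Plug a = 2, b = -6, c = -5:
  18*(2)*(-6)*(-5) - 4*(2)^3*(-5) + (2)^2*(-6)^2 - 4*(-6)^3 - 27*(-5)^2
  = 1080 + (160) + 144 + (864) + (-675)
  = 1573.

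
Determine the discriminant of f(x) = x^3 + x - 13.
Δ = -4567

For a depressed cubic x^3 + p x + q the discriminant is Δ = -4 p^3 - 27 q^2 = -4*(1)^3 - 27*(-13)^2 = -4 - 4563 = -4567.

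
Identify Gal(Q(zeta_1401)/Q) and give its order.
|Gal(Q(zeta_1401)/Q)| = phi(1401) = 932; group ≅ (Z/1401Z)^* ≅ Z/2Z × Z/466Z

The n-th cyclotomic polynomial Φ_1401(x) is the minimal polynomial of zeta_1401 over Q and has degree phi(1401) = 932. So Q(zeta_1401) is a degree-932 Galois extension with Galois group (Z/1401Z)^*. By CRT, (Z/1401Z)^* ≅ (Z/3Z)^* × (Z/467Z)^*. Each prime-power unit group is (Z/3Z)^* ≅ Z/2Z; (Z/467Z)^* ≅ Z/466Z. Hence Gal(Q(zeta_1401)/Q) ≅ Z/2Z × Z/466Z.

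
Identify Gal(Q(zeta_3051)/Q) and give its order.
|Gal(Q(zeta_3051)/Q)| = phi(3051) = 2016; group ≅ (Z/3051Z)^* ≅ Z/18Z × Z/112Z

The n-th cyclotomic polynomial Φ_3051(x) is the minimal polynomial of zeta_3051 over Q and has degree phi(3051) = 2016. So Q(zeta_3051) is a degree-2016 Galois extension with Galois group (Z/3051Z)^*. By CRT, (Z/3051Z)^* ≅ (Z/27Z)^* × (Z/113Z)^*. Each prime-power unit group is (Z/27Z)^* ≅ Z/18Z; (Z/113Z)^* ≅ Z/112Z. Hence Gal(Q(zeta_3051)/Q) ≅ Z/18Z × Z/112Z.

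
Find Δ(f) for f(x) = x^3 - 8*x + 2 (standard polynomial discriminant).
Δ = 1940

For a depressed cubic x^3 + p x + q the discriminant is Δ = -4 p^3 - 27 q^2 = -4*(-8)^3 - 27*(2)^2 = 2048 - 108 = 1940.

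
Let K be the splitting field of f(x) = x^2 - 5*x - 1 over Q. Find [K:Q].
[K:Q] = 2

The discriminant of x^2 + (-5)*x + (-1) is b^2 - 4c = 25 - (-4) = 29. Since 29 is not a perfect square in Q, the polynomial is irreducible over Q. Its two roots generate a degree-2 extension, so [K:Q] = 2.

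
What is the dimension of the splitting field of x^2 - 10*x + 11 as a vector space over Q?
[K:Q] = 2

The discriminant of x^2 + (-10)*x + (11) is b^2 - 4c = 100 - (44) = 56. Since 56 is not a perfect square in Q, the polynomial is irreducible over Q. Its two roots generate a degree-2 extension, so [K:Q] = 2.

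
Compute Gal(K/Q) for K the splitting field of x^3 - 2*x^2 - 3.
Gal(K/Q) = S_3 (symmetric group of order 6)

Compute the discriminant of x^3 + (-2)*x^2 + (0)*x + (-3): Δ = -339. Since Δ is not a rational square, the Galois group is not contained in A_3; it must be the full S_3 (irreducibility of the cubic rules out anything smaller).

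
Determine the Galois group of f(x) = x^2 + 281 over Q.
Gal(K/Q) = Z/2Z (cyclic of order 2)

x^2 + 281 is irreducible over Q since -281 is not a rational square. The splitting field Q(sqrt(-281)) has degree 2 over Q, and its unique nontrivial automorphism is sqrt(-281) ↦ -sqrt(-281). Hence Gal(Q(sqrt(-281))/Q) = Z/2Z.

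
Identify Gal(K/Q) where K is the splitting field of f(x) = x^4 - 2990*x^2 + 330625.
Gal(K/Q) = Z/2Z (cyclic of order 2)

f factors as (x^2 - 115)(x^2 - 2875), so the splitting field is K = Q(sqrt(115), sqrt(2875)). The squarefree part of 115 is 115 and the squarefree part of 2875 is also 115, so sqrt(115) and sqrt(2875) are both rational multiples of sqrt(115). Hence Q(sqrt(115)) = Q(sqrt(2875)) = Q(sqrt(115)), and the splitting field collapses to a single degree-2 extension with Galois group Z/2Z.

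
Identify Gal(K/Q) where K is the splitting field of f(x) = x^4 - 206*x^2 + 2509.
Gal(K/Q) = V_4 (Klein four-group, Z/2Z × Z/2Z)

f factors as (x^2 - 193)(x^2 - 13), so the splitting field is K = Q(sqrt(193), sqrt(13)). The elements 193, 13, 2509 are all non-squares in Q, so sqrt(193) and sqrt(13) generate independent quadratic extensions. Thus [K:Q] = 4 and Gal(K/Q) is generated by the two order-2 automorphisms sqrt(193) ↦ -sqrt(193) and sqrt(13) ↦ -sqrt(13), giving V_4.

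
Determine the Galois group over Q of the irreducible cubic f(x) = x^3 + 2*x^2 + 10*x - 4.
Gal(K/Q) = S_3 (symmetric group of order 6)

Compute the discriminant of x^3 + (2)*x^2 + (10)*x + (-4): Δ = -5344. Since Δ is not a rational square, the Galois group is not contained in A_3; it must be the full S_3 (irreducibility of the cubic rules out anything smaller).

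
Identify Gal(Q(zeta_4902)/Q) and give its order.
|Gal(Q(zeta_4902)/Q)| = phi(4902) = 1512; group ≅ (Z/4902Z)^* ≅ Z/2Z × Z/18Z × Z/42Z

The n-th cyclotomic polynomial Φ_4902(x) is the minimal polynomial of zeta_4902 over Q and has degree phi(4902) = 1512. So Q(zeta_4902) is a degree-1512 Galois extension with Galois group (Z/4902Z)^*. By CRT, (Z/4902Z)^* ≅ (Z/2Z)^* × (Z/3Z)^* × (Z/19Z)^* × (Z/43Z)^*. Each prime-power unit group is (Z/2Z)^* ≅ trivial group (order 1); (Z/3Z)^* ≅ Z/2Z; (Z/19Z)^* ≅ Z/18Z; (Z/43Z)^* ≅ Z/42Z. Hence Gal(Q(zeta_4902)/Q) ≅ Z/2Z × Z/18Z × Z/42Z.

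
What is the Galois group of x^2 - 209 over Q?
Gal(K/Q) = Z/2Z (cyclic of order 2)

x^2 - 209 is irreducible over Q since 209 is not a rational square. The splitting field Q(sqrt(209)) has degree 2 over Q, and its unique nontrivial automorphism is sqrt(209) ↦ -sqrt(209). Hence Gal(Q(sqrt(209))/Q) = Z/2Z.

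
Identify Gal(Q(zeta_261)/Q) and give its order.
|Gal(Q(zeta_261)/Q)| = phi(261) = 168; group ≅ (Z/261Z)^* ≅ Z/6Z × Z/28Z

The n-th cyclotomic polynomial Φ_261(x) is the minimal polynomial of zeta_261 over Q and has degree phi(261) = 168. So Q(zeta_261) is a degree-168 Galois extension with Galois group (Z/261Z)^*. By CRT, (Z/261Z)^* ≅ (Z/9Z)^* × (Z/29Z)^*. Each prime-power unit group is (Z/9Z)^* ≅ Z/6Z; (Z/29Z)^* ≅ Z/28Z. Hence Gal(Q(zeta_261)/Q) ≅ Z/6Z × Z/28Z.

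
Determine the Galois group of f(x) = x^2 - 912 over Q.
Gal(K/Q) = Z/2Z (cyclic of order 2)

x^2 - 912 is irreducible over Q since 912 is not a rational square. The splitting field Q(sqrt(912)) has degree 2 over Q, and its unique nontrivial automorphism is sqrt(912) ↦ -sqrt(912). Hence Gal(Q(sqrt(912))/Q) = Z/2Z.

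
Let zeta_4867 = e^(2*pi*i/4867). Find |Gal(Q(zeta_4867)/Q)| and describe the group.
|Gal(Q(zeta_4867)/Q)| = phi(4867) = 4680; group ≅ (Z/4867Z)^* ≅ Z/30Z × Z/156Z

The n-th cyclotomic polynomial Φ_4867(x) is the minimal polynomial of zeta_4867 over Q and has degree phi(4867) = 4680. So Q(zeta_4867) is a degree-4680 Galois extension with Galois group (Z/4867Z)^*. By CRT, (Z/4867Z)^* ≅ (Z/31Z)^* × (Z/157Z)^*. Each prime-power unit group is (Z/31Z)^* ≅ Z/30Z; (Z/157Z)^* ≅ Z/156Z. Hence Gal(Q(zeta_4867)/Q) ≅ Z/30Z × Z/156Z.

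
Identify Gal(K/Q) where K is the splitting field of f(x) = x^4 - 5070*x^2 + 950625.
Gal(K/Q) = Z/2Z (cyclic of order 2)

f factors as (x^2 - 4875)(x^2 - 195), so the splitting field is K = Q(sqrt(4875), sqrt(195)). The squarefree part of 4875 is 195 and the squarefree part of 195 is also 195, so sqrt(4875) and sqrt(195) are both rational multiples of sqrt(195). Hence Q(sqrt(4875)) = Q(sqrt(195)) = Q(sqrt(195)), and the splitting field collapses to a single degree-2 extension with Galois group Z/2Z.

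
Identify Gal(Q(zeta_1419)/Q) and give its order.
|Gal(Q(zeta_1419)/Q)| = phi(1419) = 840; group ≅ (Z/1419Z)^* ≅ Z/2Z × Z/10Z × Z/42Z

The n-th cyclotomic polynomial Φ_1419(x) is the minimal polynomial of zeta_1419 over Q and has degree phi(1419) = 840. So Q(zeta_1419) is a degree-840 Galois extension with Galois group (Z/1419Z)^*. By CRT, (Z/1419Z)^* ≅ (Z/3Z)^* × (Z/11Z)^* × (Z/43Z)^*. Each prime-power unit group is (Z/3Z)^* ≅ Z/2Z; (Z/11Z)^* ≅ Z/10Z; (Z/43Z)^* ≅ Z/42Z. Hence Gal(Q(zeta_1419)/Q) ≅ Z/2Z × Z/10Z × Z/42Z.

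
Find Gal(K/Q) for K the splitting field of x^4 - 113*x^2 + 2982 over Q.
Gal(K/Q) = V_4 (Klein four-group, Z/2Z × Z/2Z)

f factors as (x^2 - 42)(x^2 - 71), so the splitting field is K = Q(sqrt(42), sqrt(71)). The elements 42, 71, 2982 are all non-squares in Q, so sqrt(42) and sqrt(71) generate independent quadratic extensions. Thus [K:Q] = 4 and Gal(K/Q) is generated by the two order-2 automorphisms sqrt(42) ↦ -sqrt(42) and sqrt(71) ↦ -sqrt(71), giving V_4.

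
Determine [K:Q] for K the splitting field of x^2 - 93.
[K:Q] = 2

The polynomial x^2 - 93 is irreducible over Q since 93 is not a perfect square. Its splitting field is Q(sqrt(93)), which has degree 2 over Q.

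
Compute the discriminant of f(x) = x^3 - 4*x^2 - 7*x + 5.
Δ = 5281

For x^3 + a x^2 + b x + c the discriminant is Δ = 18 a b c - 4 a^3 c + a^2 b^2 - 4 b^3 - 27 c^2.
Plug a = -4, b = -7, c = 5:
  18*(-4)*(-7)*(5) - 4*(-4)^3*(5) + (-4)^2*(-7)^2 - 4*(-7)^3 - 27*(5)^2
  = 2520 + (1280) + 784 + (1372) + (-675)
  = 5281.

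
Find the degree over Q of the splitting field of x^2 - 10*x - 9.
[K:Q] = 2

The discriminant of x^2 + (-10)*x + (-9) is b^2 - 4c = 100 - (-36) = 136. Since 136 is not a perfect square in Q, the polynomial is irreducible over Q. Its two roots generate a degree-2 extension, so [K:Q] = 2.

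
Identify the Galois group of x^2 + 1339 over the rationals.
Gal(K/Q) = Z/2Z (cyclic of order 2)

x^2 + 1339 is irreducible over Q since -1339 is not a rational square. The splitting field Q(sqrt(-1339)) has degree 2 over Q, and its unique nontrivial automorphism is sqrt(-1339) ↦ -sqrt(-1339). Hence Gal(Q(sqrt(-1339))/Q) = Z/2Z.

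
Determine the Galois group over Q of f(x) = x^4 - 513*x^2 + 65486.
Gal(K/Q) = V_4 (Klein four-group, Z/2Z × Z/2Z)

f factors as (x^2 - 239)(x^2 - 274), so the splitting field is K = Q(sqrt(239), sqrt(274)). The elements 239, 274, 65486 are all non-squares in Q, so sqrt(239) and sqrt(274) generate independent quadratic extensions. Thus [K:Q] = 4 and Gal(K/Q) is generated by the two order-2 automorphisms sqrt(239) ↦ -sqrt(239) and sqrt(274) ↦ -sqrt(274), giving V_4.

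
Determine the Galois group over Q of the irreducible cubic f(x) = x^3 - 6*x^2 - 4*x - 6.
Gal(K/Q) = S_3 (symmetric group of order 6)

Compute the discriminant of x^3 + (-6)*x^2 + (-4)*x + (-6): Δ = -7916. Since Δ is not a rational square, the Galois group is not contained in A_3; it must be the full S_3 (irreducibility of the cubic rules out anything smaller).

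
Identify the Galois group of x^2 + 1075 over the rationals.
Gal(K/Q) = Z/2Z (cyclic of order 2)

x^2 + 1075 is irreducible over Q since -1075 is not a rational square. The splitting field Q(sqrt(-1075)) has degree 2 over Q, and its unique nontrivial automorphism is sqrt(-1075) ↦ -sqrt(-1075). Hence Gal(Q(sqrt(-1075))/Q) = Z/2Z.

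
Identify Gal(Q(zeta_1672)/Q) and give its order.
|Gal(Q(zeta_1672)/Q)| = phi(1672) = 720; group ≅ (Z/1672Z)^* ≅ Z/2Z × Z/2Z × Z/10Z × Z/18Z

The n-th cyclotomic polynomial Φ_1672(x) is the minimal polynomial of zeta_1672 over Q and has degree phi(1672) = 720. So Q(zeta_1672) is a degree-720 Galois extension with Galois group (Z/1672Z)^*. By CRT, (Z/1672Z)^* ≅ (Z/8Z)^* × (Z/11Z)^* × (Z/19Z)^*. Each prime-power unit group is (Z/8Z)^* ≅ Z/2Z × Z/2Z; (Z/11Z)^* ≅ Z/10Z; (Z/19Z)^* ≅ Z/18Z. Hence Gal(Q(zeta_1672)/Q) ≅ Z/2Z × Z/2Z × Z/10Z × Z/18Z.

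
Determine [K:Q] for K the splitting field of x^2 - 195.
[K:Q] = 2

The polynomial x^2 - 195 is irreducible over Q since 195 is not a perfect square. Its splitting field is Q(sqrt(195)), which has degree 2 over Q.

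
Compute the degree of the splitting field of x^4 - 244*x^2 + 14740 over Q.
[K:Q] = 4

f factors as (x^2 - 110)(x^2 - 134); the splitting field is K = Q(sqrt(110), sqrt(134)). Since 110, 134, and 14740 are all non-squares in Q, the three subfields Q(sqrt(110)), Q(sqrt(134)), Q(sqrt(14740)) are distinct degree-2 extensions, so [K:Q] = 4 (Klein four Galois group).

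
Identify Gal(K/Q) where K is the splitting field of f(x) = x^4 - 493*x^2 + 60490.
Gal(K/Q) = V_4 (Klein four-group, Z/2Z × Z/2Z)

f factors as (x^2 - 263)(x^2 - 230), so the splitting field is K = Q(sqrt(263), sqrt(230)). The elements 263, 230, 60490 are all non-squares in Q, so sqrt(263) and sqrt(230) generate independent quadratic extensions. Thus [K:Q] = 4 and Gal(K/Q) is generated by the two order-2 automorphisms sqrt(263) ↦ -sqrt(263) and sqrt(230) ↦ -sqrt(230), giving V_4.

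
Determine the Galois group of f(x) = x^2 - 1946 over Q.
Gal(K/Q) = Z/2Z (cyclic of order 2)

x^2 - 1946 is irreducible over Q since 1946 is not a rational square. The splitting field Q(sqrt(1946)) has degree 2 over Q, and its unique nontrivial automorphism is sqrt(1946) ↦ -sqrt(1946). Hence Gal(Q(sqrt(1946))/Q) = Z/2Z.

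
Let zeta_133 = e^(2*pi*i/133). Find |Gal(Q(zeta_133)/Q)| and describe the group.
|Gal(Q(zeta_133)/Q)| = phi(133) = 108; group ≅ (Z/133Z)^* ≅ Z/6Z × Z/18Z

The n-th cyclotomic polynomial Φ_133(x) is the minimal polynomial of zeta_133 over Q and has degree phi(133) = 108. So Q(zeta_133) is a degree-108 Galois extension with Galois group (Z/133Z)^*. By CRT, (Z/133Z)^* ≅ (Z/7Z)^* × (Z/19Z)^*. Each prime-power unit group is (Z/7Z)^* ≅ Z/6Z; (Z/19Z)^* ≅ Z/18Z. Hence Gal(Q(zeta_133)/Q) ≅ Z/6Z × Z/18Z.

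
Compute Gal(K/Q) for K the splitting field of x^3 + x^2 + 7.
Gal(K/Q) = S_3 (symmetric group of order 6)

Compute the discriminant of x^3 + (1)*x^2 + (0)*x + (7): Δ = -1351. Since Δ is not a rational square, the Galois group is not contained in A_3; it must be the full S_3 (irreducibility of the cubic rules out anything smaller).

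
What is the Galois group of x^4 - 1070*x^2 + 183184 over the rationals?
Gal(K/Q) = Z/2Z (cyclic of order 2)

f factors as (x^2 - 856)(x^2 - 214), so the splitting field is K = Q(sqrt(856), sqrt(214)). The squarefree part of 856 is 214 and the squarefree part of 214 is also 214, so sqrt(856) and sqrt(214) are both rational multiples of sqrt(214). Hence Q(sqrt(856)) = Q(sqrt(214)) = Q(sqrt(214)), and the splitting field collapses to a single degree-2 extension with Galois group Z/2Z.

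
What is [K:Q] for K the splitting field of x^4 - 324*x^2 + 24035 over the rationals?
[K:Q] = 4

f factors as (x^2 - 115)(x^2 - 209); the splitting field is K = Q(sqrt(115), sqrt(209)). Since 115, 209, and 24035 are all non-squares in Q, the three subfields Q(sqrt(115)), Q(sqrt(209)), Q(sqrt(24035)) are distinct degree-2 extensions, so [K:Q] = 4 (Klein four Galois group).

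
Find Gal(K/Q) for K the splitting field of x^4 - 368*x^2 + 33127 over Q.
Gal(K/Q) = V_4 (Klein four-group, Z/2Z × Z/2Z)

f factors as (x^2 - 157)(x^2 - 211), so the splitting field is K = Q(sqrt(157), sqrt(211)). The elements 157, 211, 33127 are all non-squares in Q, so sqrt(157) and sqrt(211) generate independent quadratic extensions. Thus [K:Q] = 4 and Gal(K/Q) is generated by the two order-2 automorphisms sqrt(157) ↦ -sqrt(157) and sqrt(211) ↦ -sqrt(211), giving V_4.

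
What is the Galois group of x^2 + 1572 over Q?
Gal(K/Q) = Z/2Z (cyclic of order 2)

x^2 + 1572 is irreducible over Q since -1572 is not a rational square. The splitting field Q(sqrt(-1572)) has degree 2 over Q, and its unique nontrivial automorphism is sqrt(-1572) ↦ -sqrt(-1572). Hence Gal(Q(sqrt(-1572))/Q) = Z/2Z.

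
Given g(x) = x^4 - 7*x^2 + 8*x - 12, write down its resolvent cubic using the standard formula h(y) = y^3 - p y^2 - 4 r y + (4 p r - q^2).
h(y) = y^3 + 7*y^2 + 48*y + 272

Identify coefficients: p = -7, q = 8, r = -12.
Plug into h(y) = y^3 - p y^2 - 4 r y + (4 p r - q^2):
  h(y) = y^3 - (-7) y^2 - 4*(-12) y + (4*(-7)*(-12) - (8)^2)
       = y^3 + (7) y^2 + (48) y + (272).
Simplifying: h(y) = y^3 + 7*y^2 + 48*y + 272.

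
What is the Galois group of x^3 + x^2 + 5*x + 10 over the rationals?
Gal(K/Q) = S_3 (symmetric group of order 6)

Compute the discriminant of x^3 + (1)*x^2 + (5)*x + (10): Δ = -2315. Since Δ is not a rational square, the Galois group is not contained in A_3; it must be the full S_3 (irreducibility of the cubic rules out anything smaller).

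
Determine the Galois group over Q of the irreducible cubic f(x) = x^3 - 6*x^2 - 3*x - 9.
Gal(K/Q) = S_3 (symmetric group of order 6)

Compute the discriminant of x^3 + (-6)*x^2 + (-3)*x + (-9): Δ = -12447. Since Δ is not a rational square, the Galois group is not contained in A_3; it must be the full S_3 (irreducibility of the cubic rules out anything smaller).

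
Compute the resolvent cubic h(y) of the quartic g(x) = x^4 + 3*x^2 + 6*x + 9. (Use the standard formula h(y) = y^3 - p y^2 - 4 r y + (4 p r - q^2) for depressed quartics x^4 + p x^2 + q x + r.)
h(y) = y^3 - 3*y^2 - 36*y + 72

Identify coefficients: p = 3, q = 6, r = 9.
Plug into h(y) = y^3 - p y^2 - 4 r y + (4 p r - q^2):
  h(y) = y^3 - (3) y^2 - 4*(9) y + (4*(3)*(9) - (6)^2)
       = y^3 + (-3) y^2 + (-36) y + (72).
Simplifying: h(y) = y^3 - 3*y^2 - 36*y + 72.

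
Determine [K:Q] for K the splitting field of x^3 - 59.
[K:Q] = 6

x^3 - 59 has one real root r = 59^(1/3) and two complex roots r*zeta_3, r*zeta_3^2 where zeta_3 = e^(2*pi*i/3). The splitting field is Q(r, zeta_3). [Q(r):Q] = 3 and [Q(zeta_3):Q] = 2 with gcd = 1, so [Q(r, zeta_3):Q] = 3 * 2 = 6.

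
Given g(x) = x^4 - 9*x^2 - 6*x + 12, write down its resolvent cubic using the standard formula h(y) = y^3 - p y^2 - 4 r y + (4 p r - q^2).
h(y) = y^3 + 9*y^2 - 48*y - 468

Identify coefficients: p = -9, q = -6, r = 12.
Plug into h(y) = y^3 - p y^2 - 4 r y + (4 p r - q^2):
  h(y) = y^3 - (-9) y^2 - 4*(12) y + (4*(-9)*(12) - (-6)^2)
       = y^3 + (9) y^2 + (-48) y + (-468).
Simplifying: h(y) = y^3 + 9*y^2 - 48*y - 468.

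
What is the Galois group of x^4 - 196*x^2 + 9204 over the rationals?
Gal(K/Q) = V_4 (Klein four-group, Z/2Z × Z/2Z)

f factors as (x^2 - 78)(x^2 - 118), so the splitting field is K = Q(sqrt(78), sqrt(118)). The elements 78, 118, 9204 are all non-squares in Q, so sqrt(78) and sqrt(118) generate independent quadratic extensions. Thus [K:Q] = 4 and Gal(K/Q) is generated by the two order-2 automorphisms sqrt(78) ↦ -sqrt(78) and sqrt(118) ↦ -sqrt(118), giving V_4.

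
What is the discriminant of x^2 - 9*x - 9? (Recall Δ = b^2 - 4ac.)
Δ = 117

For a quadratic a x^2 + b x + c the discriminant is Δ = b^2 - 4ac = (-9)^2 - 4*(1)*(-9) = 81 - (-36) = 117.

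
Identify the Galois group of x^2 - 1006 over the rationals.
Gal(K/Q) = Z/2Z (cyclic of order 2)

x^2 - 1006 is irreducible over Q since 1006 is not a rational square. The splitting field Q(sqrt(1006)) has degree 2 over Q, and its unique nontrivial automorphism is sqrt(1006) ↦ -sqrt(1006). Hence Gal(Q(sqrt(1006))/Q) = Z/2Z.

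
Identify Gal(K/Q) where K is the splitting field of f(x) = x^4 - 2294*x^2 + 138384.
Gal(K/Q) = Z/2Z (cyclic of order 2)

f factors as (x^2 - 62)(x^2 - 2232), so the splitting field is K = Q(sqrt(62), sqrt(2232)). The squarefree part of 62 is 62 and the squarefree part of 2232 is also 62, so sqrt(62) and sqrt(2232) are both rational multiples of sqrt(62). Hence Q(sqrt(62)) = Q(sqrt(2232)) = Q(sqrt(62)), and the splitting field collapses to a single degree-2 extension with Galois group Z/2Z.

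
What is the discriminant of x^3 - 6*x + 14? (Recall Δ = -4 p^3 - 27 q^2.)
Δ = -4428

For a depressed cubic x^3 + p x + q the discriminant is Δ = -4 p^3 - 27 q^2 = -4*(-6)^3 - 27*(14)^2 = 864 - 5292 = -4428.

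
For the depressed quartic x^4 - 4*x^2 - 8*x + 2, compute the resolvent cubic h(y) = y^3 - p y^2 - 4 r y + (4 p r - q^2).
h(y) = y^3 + 4*y^2 - 8*y - 96

Identify coefficients: p = -4, q = -8, r = 2.
Plug into h(y) = y^3 - p y^2 - 4 r y + (4 p r - q^2):
  h(y) = y^3 - (-4) y^2 - 4*(2) y + (4*(-4)*(2) - (-8)^2)
       = y^3 + (4) y^2 + (-8) y + (-96).
Simplifying: h(y) = y^3 + 4*y^2 - 8*y - 96.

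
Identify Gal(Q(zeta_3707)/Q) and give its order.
|Gal(Q(zeta_3707)/Q)| = phi(3707) = 3360; group ≅ (Z/3707Z)^* ≅ Z/10Z × Z/336Z

The n-th cyclotomic polynomial Φ_3707(x) is the minimal polynomial of zeta_3707 over Q and has degree phi(3707) = 3360. So Q(zeta_3707) is a degree-3360 Galois extension with Galois group (Z/3707Z)^*. By CRT, (Z/3707Z)^* ≅ (Z/11Z)^* × (Z/337Z)^*. Each prime-power unit group is (Z/11Z)^* ≅ Z/10Z; (Z/337Z)^* ≅ Z/336Z. Hence Gal(Q(zeta_3707)/Q) ≅ Z/10Z × Z/336Z.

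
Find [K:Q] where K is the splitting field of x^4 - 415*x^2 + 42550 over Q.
[K:Q] = 4

f factors as (x^2 - 230)(x^2 - 185); the splitting field is K = Q(sqrt(230), sqrt(185)). Since 230, 185, and 42550 are all non-squares in Q, the three subfields Q(sqrt(230)), Q(sqrt(185)), Q(sqrt(42550)) are distinct degree-2 extensions, so [K:Q] = 4 (Klein four Galois group).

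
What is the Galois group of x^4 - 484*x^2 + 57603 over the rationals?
Gal(K/Q) = V_4 (Klein four-group, Z/2Z × Z/2Z)

f factors as (x^2 - 273)(x^2 - 211), so the splitting field is K = Q(sqrt(273), sqrt(211)). The elements 273, 211, 57603 are all non-squares in Q, so sqrt(273) and sqrt(211) generate independent quadratic extensions. Thus [K:Q] = 4 and Gal(K/Q) is generated by the two order-2 automorphisms sqrt(273) ↦ -sqrt(273) and sqrt(211) ↦ -sqrt(211), giving V_4.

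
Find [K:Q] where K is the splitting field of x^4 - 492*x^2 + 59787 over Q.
[K:Q] = 4

f factors as (x^2 - 219)(x^2 - 273); the splitting field is K = Q(sqrt(219), sqrt(273)). Since 219, 273, and 59787 are all non-squares in Q, the three subfields Q(sqrt(219)), Q(sqrt(273)), Q(sqrt(59787)) are distinct degree-2 extensions, so [K:Q] = 4 (Klein four Galois group).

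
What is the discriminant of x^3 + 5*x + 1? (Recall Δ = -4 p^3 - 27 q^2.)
Δ = -527

For a depressed cubic x^3 + p x + q the discriminant is Δ = -4 p^3 - 27 q^2 = -4*(5)^3 - 27*(1)^2 = -500 - 27 = -527.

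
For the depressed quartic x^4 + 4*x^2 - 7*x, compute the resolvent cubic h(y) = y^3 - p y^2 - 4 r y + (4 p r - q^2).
h(y) = y^3 - 4*y^2 - 49

Identify coefficients: p = 4, q = -7, r = 0.
Plug into h(y) = y^3 - p y^2 - 4 r y + (4 p r - q^2):
  h(y) = y^3 - (4) y^2 - 4*(0) y + (4*(4)*(0) - (-7)^2)
       = y^3 + (-4) y^2 + (0) y + (-49).
Simplifying: h(y) = y^3 - 4*y^2 - 49.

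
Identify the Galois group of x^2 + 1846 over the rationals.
Gal(K/Q) = Z/2Z (cyclic of order 2)

x^2 + 1846 is irreducible over Q since -1846 is not a rational square. The splitting field Q(sqrt(-1846)) has degree 2 over Q, and its unique nontrivial automorphism is sqrt(-1846) ↦ -sqrt(-1846). Hence Gal(Q(sqrt(-1846))/Q) = Z/2Z.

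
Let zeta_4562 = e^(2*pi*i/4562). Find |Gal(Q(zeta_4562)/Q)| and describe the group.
|Gal(Q(zeta_4562)/Q)| = phi(4562) = 2280; group ≅ (Z/4562Z)^* ≅ Z/2280Z

The n-th cyclotomic polynomial Φ_4562(x) is the minimal polynomial of zeta_4562 over Q and has degree phi(4562) = 2280. So Q(zeta_4562) is a degree-2280 Galois extension with Galois group (Z/4562Z)^*. By CRT, (Z/4562Z)^* ≅ (Z/2Z)^* × (Z/2281Z)^*. Each prime-power unit group is (Z/2Z)^* ≅ trivial group (order 1); (Z/2281Z)^* ≅ Z/2280Z. Hence Gal(Q(zeta_4562)/Q) ≅ Z/2280Z.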